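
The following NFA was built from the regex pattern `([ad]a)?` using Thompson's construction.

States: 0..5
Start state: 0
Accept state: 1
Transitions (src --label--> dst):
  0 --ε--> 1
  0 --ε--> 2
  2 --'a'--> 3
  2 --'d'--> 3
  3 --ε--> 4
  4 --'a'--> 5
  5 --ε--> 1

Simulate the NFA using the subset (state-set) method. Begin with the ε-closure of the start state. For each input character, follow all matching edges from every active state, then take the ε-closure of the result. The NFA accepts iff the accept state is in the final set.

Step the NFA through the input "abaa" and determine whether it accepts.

S₀ = ε-closure({0}) = {0,1,2}
'a' @ 1: {3,4}
'b' @ 2: {}  — state set empty
rest 'aa' ignored (set empty)
end set {} — state 1 not in

Answer: REJECT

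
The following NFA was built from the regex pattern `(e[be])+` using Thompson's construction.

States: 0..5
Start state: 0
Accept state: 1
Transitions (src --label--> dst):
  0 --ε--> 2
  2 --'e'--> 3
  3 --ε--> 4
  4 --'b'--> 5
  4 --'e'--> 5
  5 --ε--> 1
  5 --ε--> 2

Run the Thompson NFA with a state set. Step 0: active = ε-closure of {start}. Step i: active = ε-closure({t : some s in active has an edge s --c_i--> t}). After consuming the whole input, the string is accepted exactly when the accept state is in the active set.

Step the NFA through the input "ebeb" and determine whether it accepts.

Answer: ACCEPT

Derivation:
start: ε-closure({0}) = {0,2}
'e' @ 1: {3,4}
'b' @ 2: {1,2,5}  (accept∈set)
'e' @ 3: {3,4}
'b' @ 4: {1,2,5}  (accept∈set)
end set {1,2,5} — state 1 in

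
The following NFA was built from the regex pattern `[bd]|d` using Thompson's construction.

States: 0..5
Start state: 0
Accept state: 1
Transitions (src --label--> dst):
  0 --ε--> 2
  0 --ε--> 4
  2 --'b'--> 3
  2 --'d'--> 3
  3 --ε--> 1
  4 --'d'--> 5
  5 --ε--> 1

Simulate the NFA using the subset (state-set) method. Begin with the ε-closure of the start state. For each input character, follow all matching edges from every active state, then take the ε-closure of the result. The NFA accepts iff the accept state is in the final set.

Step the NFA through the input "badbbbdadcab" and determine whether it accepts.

S₀ = ε-closure({0}) = {0,2,4}
'b' @ 1: {1,3}  [accepting]
'a' @ 2: {}  — state set empty
rest 'dbbbdadcab' ignored (set empty)
after full input: {}  (accept=1 not in)

Answer: REJECT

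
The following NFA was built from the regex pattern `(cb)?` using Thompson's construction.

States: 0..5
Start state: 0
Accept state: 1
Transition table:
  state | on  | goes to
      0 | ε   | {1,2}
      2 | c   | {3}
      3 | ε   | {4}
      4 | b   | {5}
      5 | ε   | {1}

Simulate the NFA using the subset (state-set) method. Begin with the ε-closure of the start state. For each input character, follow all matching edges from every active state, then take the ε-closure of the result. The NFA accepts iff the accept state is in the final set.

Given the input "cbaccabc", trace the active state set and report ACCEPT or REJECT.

Answer: REJECT

Trace:
S₀ = ε-closure({0}) = {0,1,2}
'c' @ 1: {3,4}
'b' @ 2: {1,5}  (accept∈set)
'a' @ 3: {}  — state set empty
rest 'ccabc' ignored (set empty)
final: {}; accept 1 not in set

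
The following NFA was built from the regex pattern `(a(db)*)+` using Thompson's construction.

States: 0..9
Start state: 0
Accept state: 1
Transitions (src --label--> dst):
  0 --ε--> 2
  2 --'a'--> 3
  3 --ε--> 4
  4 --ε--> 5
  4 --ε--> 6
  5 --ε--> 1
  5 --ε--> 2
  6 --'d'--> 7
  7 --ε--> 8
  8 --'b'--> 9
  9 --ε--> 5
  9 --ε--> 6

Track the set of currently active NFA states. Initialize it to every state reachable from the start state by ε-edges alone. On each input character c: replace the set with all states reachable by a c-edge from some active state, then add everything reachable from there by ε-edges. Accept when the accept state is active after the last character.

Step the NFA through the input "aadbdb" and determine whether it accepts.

Answer: ACCEPT

Trace:
initial (ε-close {0}): {0,2}
'a' @ 1: {1,2,3,4,5,6}  ✓accept
'a' @ 2: {1,2,3,4,5,6}  ✓accept
'd' @ 3: {7,8}
'b' @ 4: {1,2,5,6,9}  ✓accept
'd' @ 5: {7,8}
'b' @ 6: {1,2,5,6,9}  ✓accept
final: {1,2,5,6,9}; accept 1 in set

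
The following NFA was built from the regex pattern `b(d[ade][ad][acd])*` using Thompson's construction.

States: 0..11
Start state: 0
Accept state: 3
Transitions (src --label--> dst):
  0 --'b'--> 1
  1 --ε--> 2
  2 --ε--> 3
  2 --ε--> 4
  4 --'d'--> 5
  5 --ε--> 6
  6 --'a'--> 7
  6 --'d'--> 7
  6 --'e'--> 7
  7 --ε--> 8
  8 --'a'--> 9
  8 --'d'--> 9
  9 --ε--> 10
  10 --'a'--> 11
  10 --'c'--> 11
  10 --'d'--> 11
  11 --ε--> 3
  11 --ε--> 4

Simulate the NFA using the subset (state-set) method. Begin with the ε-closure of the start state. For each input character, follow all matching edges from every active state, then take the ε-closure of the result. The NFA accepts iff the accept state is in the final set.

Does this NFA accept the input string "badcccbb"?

Answer: REJECT

Steps:
S₀ = ε-closure({0}) = {0}
'b' @ 1: {1,2,3,4}  [accepting]
'a' @ 2: {}  — dead — no transitions
rest 'dcccbb' ignored (set empty)
after full input: {}  (accept=3 not in)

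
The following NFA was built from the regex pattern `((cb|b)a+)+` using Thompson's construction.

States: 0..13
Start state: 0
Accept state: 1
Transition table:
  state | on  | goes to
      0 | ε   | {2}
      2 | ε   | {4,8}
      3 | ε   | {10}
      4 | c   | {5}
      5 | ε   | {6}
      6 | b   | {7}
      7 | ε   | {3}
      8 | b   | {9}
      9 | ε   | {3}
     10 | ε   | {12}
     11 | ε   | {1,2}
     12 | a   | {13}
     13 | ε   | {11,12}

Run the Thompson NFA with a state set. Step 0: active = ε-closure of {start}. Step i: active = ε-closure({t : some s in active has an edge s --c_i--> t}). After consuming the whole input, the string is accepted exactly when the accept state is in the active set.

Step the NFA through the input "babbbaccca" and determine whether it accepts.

initial (ε-close {0}): {0,2,4,8}
'b' @ 1: {3,9,10,12}
'a' @ 2: {1,2,4,8,11,12,13}  ✓accept
'b' @ 3: {3,9,10,12}
'b' @ 4: {}  — dead — no transitions
rest 'baccca' ignored (set empty)
final: {}; accept 1 not in set

Answer: REJECT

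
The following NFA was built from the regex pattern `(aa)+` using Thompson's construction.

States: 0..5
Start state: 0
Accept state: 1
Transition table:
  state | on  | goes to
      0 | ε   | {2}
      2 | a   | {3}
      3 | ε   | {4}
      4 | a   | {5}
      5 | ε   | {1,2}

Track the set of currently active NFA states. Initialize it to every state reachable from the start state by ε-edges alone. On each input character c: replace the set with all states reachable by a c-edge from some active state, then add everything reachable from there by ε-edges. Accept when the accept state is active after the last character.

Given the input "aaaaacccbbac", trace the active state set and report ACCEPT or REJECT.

Answer: REJECT

Derivation:
S₀ = ε-closure({0}) = {0,2}
'a' @ 1: {3,4}
'a' @ 2: {1,2,5}  (accept∈set)
'a' @ 3: {3,4}
'a' @ 4: {1,2,5}  (accept∈set)
'a' @ 5: {3,4}
'c' @ 6: {}  — state set empty
rest 'ccbbac' ignored (set empty)
final: {}; accept 1 not in set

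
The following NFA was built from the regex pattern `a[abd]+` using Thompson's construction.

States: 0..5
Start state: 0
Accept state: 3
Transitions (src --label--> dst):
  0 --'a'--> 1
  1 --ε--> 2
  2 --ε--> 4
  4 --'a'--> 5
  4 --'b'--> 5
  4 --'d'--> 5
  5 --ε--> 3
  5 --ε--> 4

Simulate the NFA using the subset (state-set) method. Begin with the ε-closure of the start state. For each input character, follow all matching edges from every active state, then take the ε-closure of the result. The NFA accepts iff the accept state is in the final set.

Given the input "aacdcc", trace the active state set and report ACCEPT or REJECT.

Answer: REJECT

Trace:
S₀ = ε-closure({0}) = {0}
'a' @ 1: {1,2,4}
'a' @ 2: {3,4,5}  ✓accept
'c' @ 3: {}  — dead — no transitions
rest 'dcc' ignored (set empty)
final: {}; accept 3 not in set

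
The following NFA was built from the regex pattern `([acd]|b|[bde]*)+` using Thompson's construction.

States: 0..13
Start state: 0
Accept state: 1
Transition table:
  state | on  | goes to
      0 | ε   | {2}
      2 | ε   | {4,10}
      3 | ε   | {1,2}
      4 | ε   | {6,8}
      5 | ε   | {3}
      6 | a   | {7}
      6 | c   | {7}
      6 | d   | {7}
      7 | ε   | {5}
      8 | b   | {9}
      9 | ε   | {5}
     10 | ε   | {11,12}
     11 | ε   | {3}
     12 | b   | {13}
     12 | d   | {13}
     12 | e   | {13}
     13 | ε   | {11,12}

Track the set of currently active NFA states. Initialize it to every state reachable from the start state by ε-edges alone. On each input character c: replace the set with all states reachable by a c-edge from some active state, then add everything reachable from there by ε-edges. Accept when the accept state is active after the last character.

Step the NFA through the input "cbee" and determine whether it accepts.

Answer: ACCEPT

Trace:
initial (ε-close {0}): {0,1,2,3,4,6,8,10,11,12}
'c' @ 1: {1,2,3,4,5,6,7,8,10,11,12}  [accepting]
'b' @ 2: {1,2,3,4,5,6,8,9,10,11,12,13}  [accepting]
'e' @ 3: {1,2,3,4,6,8,10,11,12,13}  [accepting]
'e' @ 4: {1,2,3,4,6,8,10,11,12,13}  [accepting]
after full input: {1,2,3,4,6,8,10,11,12,13}  (accept=1 in)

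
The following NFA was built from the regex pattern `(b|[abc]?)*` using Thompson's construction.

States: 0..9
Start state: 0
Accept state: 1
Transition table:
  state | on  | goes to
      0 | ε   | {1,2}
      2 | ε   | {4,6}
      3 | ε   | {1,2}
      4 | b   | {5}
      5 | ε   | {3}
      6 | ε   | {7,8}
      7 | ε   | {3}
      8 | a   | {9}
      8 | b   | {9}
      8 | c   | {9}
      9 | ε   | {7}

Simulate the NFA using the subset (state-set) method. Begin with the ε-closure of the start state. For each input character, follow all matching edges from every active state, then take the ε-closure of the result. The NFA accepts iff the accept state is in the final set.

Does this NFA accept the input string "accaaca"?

Answer: ACCEPT

Steps:
start: ε-closure({0}) = {0,1,2,3,4,6,7,8}
'a' @ 1: {1,2,3,4,6,7,8,9}  (accept∈set)
'c' @ 2: {1,2,3,4,6,7,8,9}  (accept∈set)
'c' @ 3: {1,2,3,4,6,7,8,9}  (accept∈set)
'a' @ 4: {1,2,3,4,6,7,8,9}  (accept∈set)
'a' @ 5: {1,2,3,4,6,7,8,9}  (accept∈set)
'c' @ 6: {1,2,3,4,6,7,8,9}  (accept∈set)
'a' @ 7: {1,2,3,4,6,7,8,9}  (accept∈set)
after full input: {1,2,3,4,6,7,8,9}  (accept=1 in)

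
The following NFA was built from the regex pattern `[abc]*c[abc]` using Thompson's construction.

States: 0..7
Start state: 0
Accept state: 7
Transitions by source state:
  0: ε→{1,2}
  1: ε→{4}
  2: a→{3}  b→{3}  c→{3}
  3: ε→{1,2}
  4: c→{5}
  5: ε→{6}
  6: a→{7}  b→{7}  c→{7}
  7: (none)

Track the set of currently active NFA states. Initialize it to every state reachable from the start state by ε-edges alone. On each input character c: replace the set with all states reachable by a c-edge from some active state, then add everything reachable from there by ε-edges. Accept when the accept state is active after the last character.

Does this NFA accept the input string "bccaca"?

Answer: ACCEPT

Steps:
initial (ε-close {0}): {0,1,2,4}
'b' @ 1: {1,2,3,4}
'c' @ 2: {1,2,3,4,5,6}
'c' @ 3: {1,2,3,4,5,6,7}  ✓accept
'a' @ 4: {1,2,3,4,7}  ✓accept
'c' @ 5: {1,2,3,4,5,6}
'a' @ 6: {1,2,3,4,7}  ✓accept
final: {1,2,3,4,7}; accept 7 in set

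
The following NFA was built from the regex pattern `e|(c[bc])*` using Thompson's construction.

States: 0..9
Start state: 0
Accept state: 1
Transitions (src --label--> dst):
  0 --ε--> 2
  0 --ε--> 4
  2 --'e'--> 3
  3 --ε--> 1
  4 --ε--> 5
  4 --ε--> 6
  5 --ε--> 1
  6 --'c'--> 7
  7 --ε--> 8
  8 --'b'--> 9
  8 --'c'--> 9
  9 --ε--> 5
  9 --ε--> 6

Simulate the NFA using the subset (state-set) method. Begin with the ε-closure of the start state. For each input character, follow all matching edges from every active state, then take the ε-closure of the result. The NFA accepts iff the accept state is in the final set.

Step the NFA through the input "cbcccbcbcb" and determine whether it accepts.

start: ε-closure({0}) = {0,1,2,4,5,6}
'c' @ 1: {7,8}
'b' @ 2: {1,5,6,9}  [accepting]
'c' @ 3: {7,8}
'c' @ 4: {1,5,6,9}  [accepting]
'c' @ 5: {7,8}
'b' @ 6: {1,5,6,9}  [accepting]
'c' @ 7: {7,8}
'b' @ 8: {1,5,6,9}  [accepting]
'c' @ 9: {7,8}
'b' @ 10: {1,5,6,9}  [accepting]
final: {1,5,6,9}; accept 1 in set

Answer: ACCEPT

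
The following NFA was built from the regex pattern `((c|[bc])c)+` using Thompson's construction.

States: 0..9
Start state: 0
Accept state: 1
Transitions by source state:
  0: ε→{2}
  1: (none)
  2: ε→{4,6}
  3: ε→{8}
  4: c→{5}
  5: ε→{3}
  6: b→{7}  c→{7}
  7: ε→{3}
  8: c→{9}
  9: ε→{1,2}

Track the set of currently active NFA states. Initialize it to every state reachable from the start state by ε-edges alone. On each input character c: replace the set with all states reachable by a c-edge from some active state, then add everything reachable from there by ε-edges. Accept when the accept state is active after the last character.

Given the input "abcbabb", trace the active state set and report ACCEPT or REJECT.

Answer: REJECT

Derivation:
initial (ε-close {0}): {0,2,4,6}
'a' @ 1: {}  — no active states
rest 'bcbabb' ignored (set empty)
end set {} — state 1 not in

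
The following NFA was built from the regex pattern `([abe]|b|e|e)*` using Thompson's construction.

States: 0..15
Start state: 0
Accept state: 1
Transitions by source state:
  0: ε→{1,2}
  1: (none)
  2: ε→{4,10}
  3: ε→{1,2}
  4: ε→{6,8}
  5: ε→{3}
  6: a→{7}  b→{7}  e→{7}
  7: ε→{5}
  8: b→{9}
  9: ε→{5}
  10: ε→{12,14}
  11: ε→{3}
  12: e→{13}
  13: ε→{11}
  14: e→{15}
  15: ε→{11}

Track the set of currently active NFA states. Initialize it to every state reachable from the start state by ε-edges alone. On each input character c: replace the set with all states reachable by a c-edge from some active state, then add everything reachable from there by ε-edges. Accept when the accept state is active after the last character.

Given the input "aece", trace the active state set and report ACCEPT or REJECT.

start: ε-closure({0}) = {0,1,2,4,6,8,10,12,14}
'a' @ 1: {1,2,3,4,5,6,7,8,10,12,14}  ✓accept
'e' @ 2: {1,2,3,4,5,6,7,8,10,11,12,13,14,15}  ✓accept
'c' @ 3: {}  — no active states
rest 'e' ignored (set empty)
end set {} — state 1 not in

Answer: REJECT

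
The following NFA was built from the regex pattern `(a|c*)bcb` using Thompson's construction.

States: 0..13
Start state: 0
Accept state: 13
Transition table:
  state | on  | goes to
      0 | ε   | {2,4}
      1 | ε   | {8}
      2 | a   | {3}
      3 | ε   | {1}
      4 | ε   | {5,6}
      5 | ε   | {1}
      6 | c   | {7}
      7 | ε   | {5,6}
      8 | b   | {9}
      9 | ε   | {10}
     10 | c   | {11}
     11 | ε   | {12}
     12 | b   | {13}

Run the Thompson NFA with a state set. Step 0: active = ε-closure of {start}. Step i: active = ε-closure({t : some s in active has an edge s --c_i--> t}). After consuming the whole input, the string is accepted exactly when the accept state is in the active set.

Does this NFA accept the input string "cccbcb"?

Answer: ACCEPT

Derivation:
start: ε-closure({0}) = {0,1,2,4,5,6,8}
'c' @ 1: {1,5,6,7,8}
'c' @ 2: {1,5,6,7,8}
'c' @ 3: {1,5,6,7,8}
'b' @ 4: {9,10}
'c' @ 5: {11,12}
'b' @ 6: {13}  (accept∈set)
end set {13} — state 13 in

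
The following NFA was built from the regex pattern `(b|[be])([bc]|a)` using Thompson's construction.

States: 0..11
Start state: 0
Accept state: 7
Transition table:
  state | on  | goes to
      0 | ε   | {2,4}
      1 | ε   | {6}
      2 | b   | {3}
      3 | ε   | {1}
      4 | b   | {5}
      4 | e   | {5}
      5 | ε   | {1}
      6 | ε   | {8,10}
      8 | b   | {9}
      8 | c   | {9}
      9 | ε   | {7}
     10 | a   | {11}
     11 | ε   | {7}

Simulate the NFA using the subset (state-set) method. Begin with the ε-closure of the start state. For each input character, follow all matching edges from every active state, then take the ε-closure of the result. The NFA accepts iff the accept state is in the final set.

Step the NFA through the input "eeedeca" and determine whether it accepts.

S₀ = ε-closure({0}) = {0,2,4}
'e' @ 1: {1,5,6,8,10}
'e' @ 2: {}  — no active states
rest 'edeca' ignored (set empty)
end set {} — state 7 not in

Answer: REJECT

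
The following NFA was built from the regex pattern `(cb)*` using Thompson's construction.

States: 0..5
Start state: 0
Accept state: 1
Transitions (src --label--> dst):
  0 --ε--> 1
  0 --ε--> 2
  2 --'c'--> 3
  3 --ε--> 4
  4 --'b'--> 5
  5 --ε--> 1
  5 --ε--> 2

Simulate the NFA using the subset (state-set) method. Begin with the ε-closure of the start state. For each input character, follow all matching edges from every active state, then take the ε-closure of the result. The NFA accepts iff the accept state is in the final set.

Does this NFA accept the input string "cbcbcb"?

Answer: ACCEPT

Trace:
initial (ε-close {0}): {0,1,2}
'c' @ 1: {3,4}
'b' @ 2: {1,2,5}  ✓accept
'c' @ 3: {3,4}
'b' @ 4: {1,2,5}  ✓accept
'c' @ 5: {3,4}
'b' @ 6: {1,2,5}  ✓accept
after full input: {1,2,5}  (accept=1 in)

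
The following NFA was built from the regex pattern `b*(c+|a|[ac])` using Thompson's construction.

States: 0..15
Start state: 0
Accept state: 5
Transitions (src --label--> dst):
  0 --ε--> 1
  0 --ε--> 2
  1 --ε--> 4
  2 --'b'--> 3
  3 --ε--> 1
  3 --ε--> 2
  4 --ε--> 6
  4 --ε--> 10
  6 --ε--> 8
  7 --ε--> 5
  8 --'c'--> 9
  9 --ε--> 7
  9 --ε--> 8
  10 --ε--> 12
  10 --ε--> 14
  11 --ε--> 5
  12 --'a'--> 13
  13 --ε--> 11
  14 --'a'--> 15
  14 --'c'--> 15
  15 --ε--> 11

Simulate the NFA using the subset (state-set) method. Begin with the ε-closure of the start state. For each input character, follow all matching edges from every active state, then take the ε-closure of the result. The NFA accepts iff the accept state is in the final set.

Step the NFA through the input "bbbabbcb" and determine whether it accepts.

Answer: REJECT

Derivation:
start: ε-closure({0}) = {0,1,2,4,6,8,10,12,14}
'b' @ 1: {1,2,3,4,6,8,10,12,14}
'b' @ 2: {1,2,3,4,6,8,10,12,14}
'b' @ 3: {1,2,3,4,6,8,10,12,14}
'a' @ 4: {5,11,13,15}  [accepting]
'b' @ 5: {}  — state set empty
rest 'bcb' ignored (set empty)
end set {} — state 5 not in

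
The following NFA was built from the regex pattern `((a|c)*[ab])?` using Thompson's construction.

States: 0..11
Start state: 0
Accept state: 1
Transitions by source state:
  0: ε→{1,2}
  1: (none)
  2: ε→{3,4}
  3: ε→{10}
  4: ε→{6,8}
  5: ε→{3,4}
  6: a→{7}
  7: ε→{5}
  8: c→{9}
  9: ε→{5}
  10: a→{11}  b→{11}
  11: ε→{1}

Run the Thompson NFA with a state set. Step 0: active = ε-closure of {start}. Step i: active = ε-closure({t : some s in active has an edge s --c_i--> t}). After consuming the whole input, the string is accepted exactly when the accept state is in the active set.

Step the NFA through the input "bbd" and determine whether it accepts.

start: ε-closure({0}) = {0,1,2,3,4,6,8,10}
'b' @ 1: {1,11}  [accepting]
'b' @ 2: {}  — no active states
rest 'd' ignored (set empty)
end set {} — state 1 not in

Answer: REJECT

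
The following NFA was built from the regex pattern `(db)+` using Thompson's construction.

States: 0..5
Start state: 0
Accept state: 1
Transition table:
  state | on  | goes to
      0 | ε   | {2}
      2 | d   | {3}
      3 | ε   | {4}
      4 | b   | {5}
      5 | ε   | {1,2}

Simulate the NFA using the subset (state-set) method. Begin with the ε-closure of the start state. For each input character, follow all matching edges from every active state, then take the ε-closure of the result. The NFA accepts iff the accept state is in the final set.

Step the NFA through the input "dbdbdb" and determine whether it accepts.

S₀ = ε-closure({0}) = {0,2}
'd' @ 1: {3,4}
'b' @ 2: {1,2,5}  (accept∈set)
'd' @ 3: {3,4}
'b' @ 4: {1,2,5}  (accept∈set)
'd' @ 5: {3,4}
'b' @ 6: {1,2,5}  (accept∈set)
after full input: {1,2,5}  (accept=1 in)

Answer: ACCEPT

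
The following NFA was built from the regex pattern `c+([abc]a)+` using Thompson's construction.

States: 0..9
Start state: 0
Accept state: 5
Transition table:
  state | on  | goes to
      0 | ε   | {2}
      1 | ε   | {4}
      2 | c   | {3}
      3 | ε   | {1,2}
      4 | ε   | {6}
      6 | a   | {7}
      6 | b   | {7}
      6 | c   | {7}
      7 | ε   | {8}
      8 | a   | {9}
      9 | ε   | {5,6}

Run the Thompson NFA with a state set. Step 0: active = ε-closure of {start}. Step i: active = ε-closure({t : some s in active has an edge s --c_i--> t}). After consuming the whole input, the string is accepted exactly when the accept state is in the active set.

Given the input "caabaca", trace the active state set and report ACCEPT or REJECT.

initial (ε-close {0}): {0,2}
'c' @ 1: {1,2,3,4,6}
'a' @ 2: {7,8}
'a' @ 3: {5,6,9}  (accept∈set)
'b' @ 4: {7,8}
'a' @ 5: {5,6,9}  (accept∈set)
'c' @ 6: {7,8}
'a' @ 7: {5,6,9}  (accept∈set)
after full input: {5,6,9}  (accept=5 in)

Answer: ACCEPT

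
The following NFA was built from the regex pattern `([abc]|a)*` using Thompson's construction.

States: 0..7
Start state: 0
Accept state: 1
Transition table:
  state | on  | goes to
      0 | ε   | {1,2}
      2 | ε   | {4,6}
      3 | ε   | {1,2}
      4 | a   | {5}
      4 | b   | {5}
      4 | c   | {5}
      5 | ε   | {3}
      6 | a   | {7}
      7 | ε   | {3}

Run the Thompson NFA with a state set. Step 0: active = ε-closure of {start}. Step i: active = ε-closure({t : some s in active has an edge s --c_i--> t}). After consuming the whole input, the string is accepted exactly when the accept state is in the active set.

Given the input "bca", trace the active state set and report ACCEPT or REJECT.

initial (ε-close {0}): {0,1,2,4,6}
'b' @ 1: {1,2,3,4,5,6}  ✓accept
'c' @ 2: {1,2,3,4,5,6}  ✓accept
'a' @ 3: {1,2,3,4,5,6,7}  ✓accept
after full input: {1,2,3,4,5,6,7}  (accept=1 in)

Answer: ACCEPT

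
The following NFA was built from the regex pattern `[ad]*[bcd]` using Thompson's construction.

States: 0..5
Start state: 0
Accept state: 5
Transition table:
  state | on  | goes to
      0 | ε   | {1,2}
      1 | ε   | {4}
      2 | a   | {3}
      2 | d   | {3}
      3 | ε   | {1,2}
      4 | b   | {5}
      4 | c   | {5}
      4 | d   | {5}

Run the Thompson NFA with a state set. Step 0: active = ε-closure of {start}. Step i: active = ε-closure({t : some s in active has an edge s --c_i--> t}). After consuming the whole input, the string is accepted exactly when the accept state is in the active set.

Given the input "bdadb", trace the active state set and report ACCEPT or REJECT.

S₀ = ε-closure({0}) = {0,1,2,4}
'b' @ 1: {5}  [accepting]
'd' @ 2: {}  — dead — no transitions
rest 'adb' ignored (set empty)
after full input: {}  (accept=5 not in)

Answer: REJECT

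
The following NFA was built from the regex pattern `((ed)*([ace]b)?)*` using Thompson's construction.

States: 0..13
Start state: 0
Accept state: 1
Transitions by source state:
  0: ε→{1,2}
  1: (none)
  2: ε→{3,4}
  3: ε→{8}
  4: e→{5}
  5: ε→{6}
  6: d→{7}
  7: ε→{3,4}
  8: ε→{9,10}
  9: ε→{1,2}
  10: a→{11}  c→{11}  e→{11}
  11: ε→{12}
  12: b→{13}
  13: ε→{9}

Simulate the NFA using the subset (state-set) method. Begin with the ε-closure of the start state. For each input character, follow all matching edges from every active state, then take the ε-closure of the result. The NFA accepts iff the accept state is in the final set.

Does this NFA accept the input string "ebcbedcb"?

S₀ = ε-closure({0}) = {0,1,2,3,4,8,9,10}
'e' @ 1: {5,6,11,12}
'b' @ 2: {1,2,3,4,8,9,10,13}  ✓accept
'c' @ 3: {11,12}
'b' @ 4: {1,2,3,4,8,9,10,13}  ✓accept
'e' @ 5: {5,6,11,12}
'd' @ 6: {1,2,3,4,7,8,9,10}  ✓accept
'c' @ 7: {11,12}
'b' @ 8: {1,2,3,4,8,9,10,13}  ✓accept
after full input: {1,2,3,4,8,9,10,13}  (accept=1 in)

Answer: ACCEPT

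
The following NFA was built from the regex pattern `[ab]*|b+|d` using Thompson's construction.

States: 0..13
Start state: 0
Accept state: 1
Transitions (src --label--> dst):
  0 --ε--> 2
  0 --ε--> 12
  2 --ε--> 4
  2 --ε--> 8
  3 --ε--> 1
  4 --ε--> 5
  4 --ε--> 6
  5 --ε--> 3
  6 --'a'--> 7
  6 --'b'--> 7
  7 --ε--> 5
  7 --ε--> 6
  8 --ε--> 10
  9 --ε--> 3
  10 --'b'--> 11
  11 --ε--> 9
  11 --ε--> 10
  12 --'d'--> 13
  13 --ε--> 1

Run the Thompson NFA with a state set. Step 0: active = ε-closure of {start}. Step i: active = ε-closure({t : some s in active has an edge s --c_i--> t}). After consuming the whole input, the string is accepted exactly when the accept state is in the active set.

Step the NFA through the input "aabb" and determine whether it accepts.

Answer: ACCEPT

Derivation:
S₀ = ε-closure({0}) = {0,1,2,3,4,5,6,8,10,12}
'a' @ 1: {1,3,5,6,7}  [accepting]
'a' @ 2: {1,3,5,6,7}  [accepting]
'b' @ 3: {1,3,5,6,7}  [accepting]
'b' @ 4: {1,3,5,6,7}  [accepting]
end set {1,3,5,6,7} — state 1 in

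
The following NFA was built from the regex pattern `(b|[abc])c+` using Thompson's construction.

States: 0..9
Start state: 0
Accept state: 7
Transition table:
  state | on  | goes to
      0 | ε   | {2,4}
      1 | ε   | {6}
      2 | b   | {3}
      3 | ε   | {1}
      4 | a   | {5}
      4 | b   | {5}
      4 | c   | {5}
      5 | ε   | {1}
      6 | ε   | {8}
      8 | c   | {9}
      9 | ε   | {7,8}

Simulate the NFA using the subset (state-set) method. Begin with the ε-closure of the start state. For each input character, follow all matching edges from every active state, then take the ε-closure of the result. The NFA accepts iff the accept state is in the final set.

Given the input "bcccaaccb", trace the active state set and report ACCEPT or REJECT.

Answer: REJECT

Trace:
initial (ε-close {0}): {0,2,4}
'b' @ 1: {1,3,5,6,8}
'c' @ 2: {7,8,9}  [accepting]
'c' @ 3: {7,8,9}  [accepting]
'c' @ 4: {7,8,9}  [accepting]
'a' @ 5: {}  — state set empty
rest 'accb' ignored (set empty)
end set {} — state 7 not in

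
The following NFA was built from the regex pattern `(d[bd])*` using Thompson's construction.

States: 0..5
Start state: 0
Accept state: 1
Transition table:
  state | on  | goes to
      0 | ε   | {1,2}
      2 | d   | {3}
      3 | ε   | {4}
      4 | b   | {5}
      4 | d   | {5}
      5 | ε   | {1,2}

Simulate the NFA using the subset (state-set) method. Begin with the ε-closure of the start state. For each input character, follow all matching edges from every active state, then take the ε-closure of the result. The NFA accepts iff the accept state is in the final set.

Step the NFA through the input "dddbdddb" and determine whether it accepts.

Answer: ACCEPT

Steps:
start: ε-closure({0}) = {0,1,2}
'd' @ 1: {3,4}
'd' @ 2: {1,2,5}  [accepting]
'd' @ 3: {3,4}
'b' @ 4: {1,2,5}  [accepting]
'd' @ 5: {3,4}
'd' @ 6: {1,2,5}  [accepting]
'd' @ 7: {3,4}
'b' @ 8: {1,2,5}  [accepting]
final: {1,2,5}; accept 1 in set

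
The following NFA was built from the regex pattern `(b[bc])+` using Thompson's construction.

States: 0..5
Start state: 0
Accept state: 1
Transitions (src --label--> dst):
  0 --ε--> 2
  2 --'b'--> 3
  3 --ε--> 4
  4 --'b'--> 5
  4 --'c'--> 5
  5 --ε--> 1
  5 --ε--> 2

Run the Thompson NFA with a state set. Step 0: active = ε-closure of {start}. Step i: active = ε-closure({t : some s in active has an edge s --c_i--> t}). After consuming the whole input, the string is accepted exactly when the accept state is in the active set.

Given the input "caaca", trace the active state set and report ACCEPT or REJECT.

Answer: REJECT

Derivation:
S₀ = ε-closure({0}) = {0,2}
'c' @ 1: {}  — state set empty
rest 'aaca' ignored (set empty)
final: {}; accept 1 not in set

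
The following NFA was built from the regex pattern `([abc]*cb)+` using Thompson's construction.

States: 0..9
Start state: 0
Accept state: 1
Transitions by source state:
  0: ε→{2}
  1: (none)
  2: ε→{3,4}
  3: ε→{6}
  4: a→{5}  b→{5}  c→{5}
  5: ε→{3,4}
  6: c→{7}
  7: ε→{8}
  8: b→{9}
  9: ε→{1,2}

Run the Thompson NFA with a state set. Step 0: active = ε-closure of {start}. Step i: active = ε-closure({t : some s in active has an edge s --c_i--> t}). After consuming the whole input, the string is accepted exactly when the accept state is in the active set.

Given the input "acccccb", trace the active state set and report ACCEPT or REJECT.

Answer: ACCEPT

Trace:
initial (ε-close {0}): {0,2,3,4,6}
'a' @ 1: {3,4,5,6}
'c' @ 2: {3,4,5,6,7,8}
'c' @ 3: {3,4,5,6,7,8}
'c' @ 4: {3,4,5,6,7,8}
'c' @ 5: {3,4,5,6,7,8}
'c' @ 6: {3,4,5,6,7,8}
'b' @ 7: {1,2,3,4,5,6,9}  [accepting]
final: {1,2,3,4,5,6,9}; accept 1 in set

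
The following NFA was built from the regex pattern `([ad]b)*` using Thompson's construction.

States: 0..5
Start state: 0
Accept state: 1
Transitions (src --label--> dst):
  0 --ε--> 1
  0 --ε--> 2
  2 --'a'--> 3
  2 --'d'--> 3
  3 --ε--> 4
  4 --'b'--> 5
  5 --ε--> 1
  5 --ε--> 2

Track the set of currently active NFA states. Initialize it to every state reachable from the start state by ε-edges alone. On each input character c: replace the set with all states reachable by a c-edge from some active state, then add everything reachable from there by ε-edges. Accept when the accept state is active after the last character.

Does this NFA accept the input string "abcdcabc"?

Answer: REJECT

Steps:
S₀ = ε-closure({0}) = {0,1,2}
'a' @ 1: {3,4}
'b' @ 2: {1,2,5}  ✓accept
'c' @ 3: {}  — dead — no transitions
rest 'dcabc' ignored (set empty)
end set {} — state 1 not in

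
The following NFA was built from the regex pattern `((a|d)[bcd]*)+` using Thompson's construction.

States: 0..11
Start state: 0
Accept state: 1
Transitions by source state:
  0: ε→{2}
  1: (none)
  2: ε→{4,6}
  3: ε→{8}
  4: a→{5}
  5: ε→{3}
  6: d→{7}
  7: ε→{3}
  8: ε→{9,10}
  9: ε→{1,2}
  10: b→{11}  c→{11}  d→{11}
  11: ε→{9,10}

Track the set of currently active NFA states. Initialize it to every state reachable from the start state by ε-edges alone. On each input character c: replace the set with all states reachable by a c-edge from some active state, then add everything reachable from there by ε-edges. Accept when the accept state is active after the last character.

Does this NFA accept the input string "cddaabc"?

Answer: REJECT

Derivation:
S₀ = ε-closure({0}) = {0,2,4,6}
'c' @ 1: {}  — dead — no transitions
rest 'ddaabc' ignored (set empty)
end set {} — state 1 not in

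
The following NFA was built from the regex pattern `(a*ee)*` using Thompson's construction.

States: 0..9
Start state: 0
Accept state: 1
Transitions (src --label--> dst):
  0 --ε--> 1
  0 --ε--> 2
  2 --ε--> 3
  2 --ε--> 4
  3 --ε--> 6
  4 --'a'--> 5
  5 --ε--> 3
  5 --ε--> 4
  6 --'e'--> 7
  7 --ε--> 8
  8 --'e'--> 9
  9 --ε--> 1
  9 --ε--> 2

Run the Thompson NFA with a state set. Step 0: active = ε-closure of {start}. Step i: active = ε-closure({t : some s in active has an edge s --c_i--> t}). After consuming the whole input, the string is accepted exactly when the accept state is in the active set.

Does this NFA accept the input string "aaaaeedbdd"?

initial (ε-close {0}): {0,1,2,3,4,6}
'a' @ 1: {3,4,5,6}
'a' @ 2: {3,4,5,6}
'a' @ 3: {3,4,5,6}
'a' @ 4: {3,4,5,6}
'e' @ 5: {7,8}
'e' @ 6: {1,2,3,4,6,9}  [accepting]
'd' @ 7: {}  — state set empty
rest 'bdd' ignored (set empty)
after full input: {}  (accept=1 not in)

Answer: REJECT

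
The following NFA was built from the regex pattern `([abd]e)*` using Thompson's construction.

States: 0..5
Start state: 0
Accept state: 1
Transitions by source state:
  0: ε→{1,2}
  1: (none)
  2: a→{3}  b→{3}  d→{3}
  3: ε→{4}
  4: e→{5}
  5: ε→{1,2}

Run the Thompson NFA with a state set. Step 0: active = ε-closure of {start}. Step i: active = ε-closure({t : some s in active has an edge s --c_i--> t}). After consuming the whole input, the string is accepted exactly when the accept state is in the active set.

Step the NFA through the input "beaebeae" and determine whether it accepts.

start: ε-closure({0}) = {0,1,2}
'b' @ 1: {3,4}
'e' @ 2: {1,2,5}  (accept∈set)
'a' @ 3: {3,4}
'e' @ 4: {1,2,5}  (accept∈set)
'b' @ 5: {3,4}
'e' @ 6: {1,2,5}  (accept∈set)
'a' @ 7: {3,4}
'e' @ 8: {1,2,5}  (accept∈set)
final: {1,2,5}; accept 1 in set

Answer: ACCEPT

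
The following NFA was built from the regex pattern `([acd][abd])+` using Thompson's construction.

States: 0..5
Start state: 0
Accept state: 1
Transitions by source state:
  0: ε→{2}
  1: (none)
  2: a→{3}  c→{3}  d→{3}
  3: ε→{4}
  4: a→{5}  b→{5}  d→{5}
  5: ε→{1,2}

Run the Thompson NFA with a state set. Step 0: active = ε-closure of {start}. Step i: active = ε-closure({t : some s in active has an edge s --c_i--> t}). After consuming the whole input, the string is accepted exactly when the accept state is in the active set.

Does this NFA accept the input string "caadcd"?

Answer: ACCEPT

Steps:
initial (ε-close {0}): {0,2}
'c' @ 1: {3,4}
'a' @ 2: {1,2,5}  ✓accept
'a' @ 3: {3,4}
'd' @ 4: {1,2,5}  ✓accept
'c' @ 5: {3,4}
'd' @ 6: {1,2,5}  ✓accept
end set {1,2,5} — state 1 in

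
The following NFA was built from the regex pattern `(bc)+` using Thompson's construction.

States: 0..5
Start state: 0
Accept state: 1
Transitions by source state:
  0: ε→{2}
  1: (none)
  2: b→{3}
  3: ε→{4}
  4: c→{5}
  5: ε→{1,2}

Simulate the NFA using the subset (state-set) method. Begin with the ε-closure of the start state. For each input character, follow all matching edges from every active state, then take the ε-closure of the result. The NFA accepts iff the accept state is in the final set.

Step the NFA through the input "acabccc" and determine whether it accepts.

S₀ = ε-closure({0}) = {0,2}
'a' @ 1: {}  — state set empty
rest 'cabccc' ignored (set empty)
end set {} — state 1 not in

Answer: REJECT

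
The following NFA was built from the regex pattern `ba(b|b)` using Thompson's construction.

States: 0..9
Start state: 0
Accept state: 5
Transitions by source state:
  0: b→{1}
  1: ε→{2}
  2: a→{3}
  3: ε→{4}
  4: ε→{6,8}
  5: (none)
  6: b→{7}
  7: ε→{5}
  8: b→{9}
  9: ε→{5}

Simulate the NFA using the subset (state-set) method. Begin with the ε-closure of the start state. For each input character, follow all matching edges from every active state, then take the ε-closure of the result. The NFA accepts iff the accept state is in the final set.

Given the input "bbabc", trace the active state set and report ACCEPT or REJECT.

S₀ = ε-closure({0}) = {0}
'b' @ 1: {1,2}
'b' @ 2: {}  — state set empty
rest 'abc' ignored (set empty)
end set {} — state 5 not in

Answer: REJECT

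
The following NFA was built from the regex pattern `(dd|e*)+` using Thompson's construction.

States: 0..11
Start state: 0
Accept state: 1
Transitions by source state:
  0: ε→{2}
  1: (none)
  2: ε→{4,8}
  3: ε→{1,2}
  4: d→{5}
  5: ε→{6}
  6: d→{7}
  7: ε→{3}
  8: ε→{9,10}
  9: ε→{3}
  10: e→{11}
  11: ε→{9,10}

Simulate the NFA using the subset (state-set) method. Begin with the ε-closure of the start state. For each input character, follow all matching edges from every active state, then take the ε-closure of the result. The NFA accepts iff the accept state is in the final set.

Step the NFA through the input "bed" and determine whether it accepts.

initial (ε-close {0}): {0,1,2,3,4,8,9,10}
'b' @ 1: {}  — no active states
rest 'ed' ignored (set empty)
final: {}; accept 1 not in set

Answer: REJECT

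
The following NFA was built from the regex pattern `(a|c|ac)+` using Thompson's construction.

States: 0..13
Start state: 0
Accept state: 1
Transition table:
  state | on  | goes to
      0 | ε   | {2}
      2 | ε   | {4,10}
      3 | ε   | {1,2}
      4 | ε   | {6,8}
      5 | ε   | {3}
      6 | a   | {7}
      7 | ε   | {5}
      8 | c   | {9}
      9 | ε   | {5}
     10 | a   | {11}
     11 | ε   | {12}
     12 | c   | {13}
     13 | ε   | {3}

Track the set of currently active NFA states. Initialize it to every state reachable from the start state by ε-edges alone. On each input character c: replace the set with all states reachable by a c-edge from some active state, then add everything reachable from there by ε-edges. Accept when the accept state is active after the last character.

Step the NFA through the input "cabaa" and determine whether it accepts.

S₀ = ε-closure({0}) = {0,2,4,6,8,10}
'c' @ 1: {1,2,3,4,5,6,8,9,10}  (accept∈set)
'a' @ 2: {1,2,3,4,5,6,7,8,10,11,12}  (accept∈set)
'b' @ 3: {}  — state set empty
rest 'aa' ignored (set empty)
after full input: {}  (accept=1 not in)

Answer: REJECT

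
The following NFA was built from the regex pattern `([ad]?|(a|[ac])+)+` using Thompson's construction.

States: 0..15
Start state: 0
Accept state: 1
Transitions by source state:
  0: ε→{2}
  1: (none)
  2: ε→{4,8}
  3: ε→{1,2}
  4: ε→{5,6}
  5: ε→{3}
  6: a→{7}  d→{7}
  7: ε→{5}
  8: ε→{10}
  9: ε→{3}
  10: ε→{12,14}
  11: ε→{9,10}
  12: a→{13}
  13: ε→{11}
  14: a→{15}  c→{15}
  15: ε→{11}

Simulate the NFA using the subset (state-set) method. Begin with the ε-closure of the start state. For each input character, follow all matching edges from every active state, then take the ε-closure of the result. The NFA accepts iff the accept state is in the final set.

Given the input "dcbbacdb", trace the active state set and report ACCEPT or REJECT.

Answer: REJECT

Trace:
initial (ε-close {0}): {0,1,2,3,4,5,6,8,10,12,14}
'd' @ 1: {1,2,3,4,5,6,7,8,10,12,14}  ✓accept
'c' @ 2: {1,2,3,4,5,6,8,9,10,11,12,14,15}  ✓accept
'b' @ 3: {}  — dead — no transitions
rest 'bacdb' ignored (set empty)
after full input: {}  (accept=1 not in)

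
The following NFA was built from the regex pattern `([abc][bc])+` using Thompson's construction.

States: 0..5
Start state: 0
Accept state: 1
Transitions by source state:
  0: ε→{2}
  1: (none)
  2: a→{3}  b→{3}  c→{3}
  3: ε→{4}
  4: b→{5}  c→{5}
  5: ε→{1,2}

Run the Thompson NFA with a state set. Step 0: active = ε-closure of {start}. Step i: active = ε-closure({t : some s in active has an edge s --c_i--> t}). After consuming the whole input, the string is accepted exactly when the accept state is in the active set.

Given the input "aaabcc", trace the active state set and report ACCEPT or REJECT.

initial (ε-close {0}): {0,2}
'a' @ 1: {3,4}
'a' @ 2: {}  — state set empty
rest 'abcc' ignored (set empty)
end set {} — state 1 not in

Answer: REJECT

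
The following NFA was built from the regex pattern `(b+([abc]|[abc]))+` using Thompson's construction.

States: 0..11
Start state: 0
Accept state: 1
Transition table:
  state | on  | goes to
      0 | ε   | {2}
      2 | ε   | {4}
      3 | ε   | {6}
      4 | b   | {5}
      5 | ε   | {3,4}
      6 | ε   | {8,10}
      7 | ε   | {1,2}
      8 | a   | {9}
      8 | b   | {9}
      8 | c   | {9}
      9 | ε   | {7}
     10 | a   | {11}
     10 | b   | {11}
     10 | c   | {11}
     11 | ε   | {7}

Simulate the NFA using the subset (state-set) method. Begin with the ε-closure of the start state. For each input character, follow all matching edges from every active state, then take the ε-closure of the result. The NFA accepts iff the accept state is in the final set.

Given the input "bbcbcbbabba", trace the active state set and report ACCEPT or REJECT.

Answer: ACCEPT

Steps:
S₀ = ε-closure({0}) = {0,2,4}
'b' @ 1: {3,4,5,6,8,10}
'b' @ 2: {1,2,3,4,5,6,7,8,9,10,11}  [accepting]
'c' @ 3: {1,2,4,7,9,11}  [accepting]
'b' @ 4: {3,4,5,6,8,10}
'c' @ 5: {1,2,4,7,9,11}  [accepting]
'b' @ 6: {3,4,5,6,8,10}
'b' @ 7: {1,2,3,4,5,6,7,8,9,10,11}  [accepting]
'a' @ 8: {1,2,4,7,9,11}  [accepting]
'b' @ 9: {3,4,5,6,8,10}
'b' @ 10: {1,2,3,4,5,6,7,8,9,10,11}  [accepting]
'a' @ 11: {1,2,4,7,9,11}  [accepting]
final: {1,2,4,7,9,11}; accept 1 in set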